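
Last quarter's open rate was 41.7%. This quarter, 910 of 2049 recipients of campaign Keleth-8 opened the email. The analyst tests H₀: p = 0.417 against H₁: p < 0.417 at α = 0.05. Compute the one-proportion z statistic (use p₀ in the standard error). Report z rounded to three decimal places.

z = 2.490

p̂ = 910/2049 ≈ 0.44412.
SE = √(p₀(1−p₀)/n) = √(0.24311/2049) = 0.01089.
z = (0.44412 − 0.417)/0.01089 = 0.02712/0.01089 = 2.490.
p-value = P(Z < 2.490) ≈ 0.9936, so at α = 0.05 we fail to reject H₀.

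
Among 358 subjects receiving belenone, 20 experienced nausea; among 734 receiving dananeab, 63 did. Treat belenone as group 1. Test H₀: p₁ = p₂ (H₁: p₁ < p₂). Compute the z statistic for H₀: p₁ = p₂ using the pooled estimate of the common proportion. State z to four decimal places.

p̂₁ = 20/358 ≈ 0.055866, p̂₂ = 63/734 ≈ 0.085831.
Pooled p̂ = (20+63)/(358+734) = 83/1092 = 0.076007.
SE = √(p̂(1−p̂)(1/n₁+1/n₂)) = √(0.076007·0.923993·0.00415569) = √(0.000291855) = 0.017084.
z = (0.055866 − 0.085831)/0.017084 = -0.029965/0.017084 = -1.7540.

z = -1.7540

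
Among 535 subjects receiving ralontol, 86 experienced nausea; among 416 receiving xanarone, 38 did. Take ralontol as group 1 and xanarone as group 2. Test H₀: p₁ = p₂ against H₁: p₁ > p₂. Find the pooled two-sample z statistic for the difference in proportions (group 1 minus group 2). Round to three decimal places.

z = 3.153

p̂₁ = 86/535 ≈ 0.16075, p̂₂ = 38/416 ≈ 0.09135.
Pooled p̂ = (86+38)/(535+416) = 124/951 = 0.13039.
SE = √(0.113388 × 0.00427301) = 0.02201.
z = (0.16075 − 0.09135)/0.02201 = 0.06940/0.02201 = 3.153.
p-value = P(Z > 3.153) ≈ 0.0008.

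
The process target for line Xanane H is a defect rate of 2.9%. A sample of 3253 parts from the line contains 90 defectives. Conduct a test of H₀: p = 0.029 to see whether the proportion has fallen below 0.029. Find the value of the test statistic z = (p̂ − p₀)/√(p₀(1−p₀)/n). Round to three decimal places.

p̂ = 90/3253 = 0.027667.
SE = √(p₀(1−p₀)/n) = √(0.028159/3253) = 0.002942.
z = (0.027667 − 0.029)/0.002942 = -0.001333/0.002942 = -0.453.

z = -0.453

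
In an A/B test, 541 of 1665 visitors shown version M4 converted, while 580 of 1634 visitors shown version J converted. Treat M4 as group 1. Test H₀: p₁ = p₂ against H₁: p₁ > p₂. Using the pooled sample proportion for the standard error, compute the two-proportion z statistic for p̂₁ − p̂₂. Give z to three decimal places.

z = -1.821

p̂₁ = 541/1665 = 0.324925, p̂₂ = 580/1634 = 0.354957.
Pooled p̂ = (541+580)/(1665+1634) = 1121/3299 = 0.339800.
SE = √(0.224336 × 0.0012126) = 0.016493.
z = (0.324925 − 0.354957)/0.016493 = -0.030032/0.016493 = -1.821.
p-value = P(Z > -1.821) ≈ 0.9657.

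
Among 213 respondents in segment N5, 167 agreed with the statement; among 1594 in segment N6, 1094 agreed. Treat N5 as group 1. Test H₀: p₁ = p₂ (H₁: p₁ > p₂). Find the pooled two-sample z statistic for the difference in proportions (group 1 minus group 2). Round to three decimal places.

p̂₁ = 167/213 = 0.78404, p̂₂ = 1094/1594 = 0.68632.
Pooled p̂ = (167+1094)/(213+1594) = 1261/1807 = 0.69784.
SE = √(p̂(1−p̂)(1/n₁+1/n₂)) = √(0.69784·0.30216·0.00532219) = √(0.00112223) = 0.03350.
z = (0.78404 − 0.68632)/0.03350 = 0.09772/0.03350 = 2.917.
p-value = P(Z > 2.917) ≈ 0.0018.

z = 2.917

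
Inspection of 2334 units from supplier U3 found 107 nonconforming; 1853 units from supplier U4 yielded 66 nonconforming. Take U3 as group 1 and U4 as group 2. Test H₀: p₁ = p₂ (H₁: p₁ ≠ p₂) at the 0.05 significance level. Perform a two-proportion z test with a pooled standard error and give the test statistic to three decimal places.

p̂₁ = 107/2334 = 0.04584, p̂₂ = 66/1853 = 0.03562.
Pooled p̂ = (107+66)/(2334+1853) = 173/4187 = 0.04132.
SE = √(0.0396112 × 0.000968114) = 0.00619.
z = (0.04584 − 0.03562)/0.00619 = 0.01022/0.00619 = 1.651.
p-value = 2·P(Z > 1.651) ≈ 0.0987. With α = 0.05, fail to reject H₀.

z = 1.651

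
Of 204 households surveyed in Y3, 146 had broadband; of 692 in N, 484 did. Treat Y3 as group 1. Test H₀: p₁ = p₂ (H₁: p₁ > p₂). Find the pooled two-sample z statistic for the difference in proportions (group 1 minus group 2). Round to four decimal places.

z = 0.4468

p̂₁ = 146/204 ≈ 0.715686, p̂₂ = 484/692 ≈ 0.699422.
Pooled p̂ = (146+484)/(204+692) = 630/896 = 0.703125.
SE = √(p̂(1−p̂)(1/n₁+1/n₂)) = √(0.703125·0.296875·0.00634705) = √(0.00132488) = 0.036399.
z = (0.715686 − 0.699422)/0.036399 = 0.016264/0.036399 = 0.4468.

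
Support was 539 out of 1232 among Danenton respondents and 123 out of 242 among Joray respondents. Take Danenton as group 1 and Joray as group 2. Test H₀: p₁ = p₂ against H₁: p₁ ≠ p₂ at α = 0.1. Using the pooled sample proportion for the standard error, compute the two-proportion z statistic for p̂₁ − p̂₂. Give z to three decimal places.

p̂₁ = 539/1232 = 0.43750, p̂₂ = 123/242 = 0.50826.
Pooled p̂ = (539+123)/(1232+242) = 662/1474 = 0.44912.
SE = √(0.247411 × 0.00494392) = 0.03497.
z = (0.43750 − 0.50826)/0.03497 = -0.07076/0.03497 = -2.023.
Two-sided p-value ≈ 2·Φ(−2.023) = 0.0430. With α = 0.1, reject H₀.

z = -2.023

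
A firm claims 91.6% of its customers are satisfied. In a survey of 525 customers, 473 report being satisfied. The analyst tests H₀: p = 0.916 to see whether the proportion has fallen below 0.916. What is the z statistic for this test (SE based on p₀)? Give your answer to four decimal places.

z = -1.2430

p̂ = 473/525 = 0.900952.
SE = √(p₀(1−p₀)/n) = √(0.076944/525) = 0.012106.
z = (0.900952 − 0.916)/0.012106 = -0.015048/0.012106 = -1.2430.
p-value = P(Z < -1.243) ≈ 0.1069.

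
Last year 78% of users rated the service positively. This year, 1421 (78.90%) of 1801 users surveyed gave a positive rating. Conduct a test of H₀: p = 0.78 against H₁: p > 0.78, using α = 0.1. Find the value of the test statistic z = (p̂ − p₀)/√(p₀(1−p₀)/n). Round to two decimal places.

p̂ = 1421/1801 = 0.7890.
SE = √(p₀(1−p₀)/n) = √(0.1716/1801) = 0.0098.
z = (0.7890 − 0.78)/0.0098 = 0.0090/0.0098 = 0.92.
p-value = P(Z > 0.923) ≈ 0.1781, so at α = 0.1 we fail to reject H₀.

z = 0.92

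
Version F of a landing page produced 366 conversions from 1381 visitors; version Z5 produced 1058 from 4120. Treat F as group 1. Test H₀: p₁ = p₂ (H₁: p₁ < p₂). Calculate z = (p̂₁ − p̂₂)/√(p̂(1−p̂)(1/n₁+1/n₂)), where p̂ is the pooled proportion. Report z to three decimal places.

z = 0.604

p̂₁ = 366/1381 ≈ 0.26503, p̂₂ = 1058/4120 ≈ 0.25680.
Pooled p̂ = (366+1058)/(1381+4120) = 1424/5501 = 0.25886.
SE = √(0.191852 × 0.000966831) = 0.01362.
z = (0.26503 − 0.25680)/0.01362 = 0.00823/0.01362 = 0.604.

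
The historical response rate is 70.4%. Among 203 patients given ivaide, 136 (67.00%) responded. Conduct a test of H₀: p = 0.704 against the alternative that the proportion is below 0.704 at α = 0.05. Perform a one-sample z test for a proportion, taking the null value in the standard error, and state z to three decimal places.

p̂ = 136/203 ≈ 0.66995.
Standard error under H₀: √(0.704×0.296/203) = 0.03204.
z = (0.66995 − 0.704)/0.03204 = -0.03405/0.03204 = -1.063.
p-value = P(Z < -1.063) ≈ 0.1440, so at α = 0.05 we fail to reject H₀.

z = -1.063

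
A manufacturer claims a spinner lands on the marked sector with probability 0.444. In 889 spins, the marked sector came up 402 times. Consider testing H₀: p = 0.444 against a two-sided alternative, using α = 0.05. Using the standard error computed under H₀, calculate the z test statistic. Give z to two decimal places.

p̂ = 402/889 ≈ 0.4522.
SE = √(p₀(1−p₀)/n) = √(0.24686/889) = 0.0167.
z = (0.4522 − 0.444)/0.0167 = 0.0082/0.0167 = 0.49.
Two-sided p-value ≈ 2·Φ(−0.492) = 0.6229. With α = 0.05, fail to reject H₀.

z = 0.49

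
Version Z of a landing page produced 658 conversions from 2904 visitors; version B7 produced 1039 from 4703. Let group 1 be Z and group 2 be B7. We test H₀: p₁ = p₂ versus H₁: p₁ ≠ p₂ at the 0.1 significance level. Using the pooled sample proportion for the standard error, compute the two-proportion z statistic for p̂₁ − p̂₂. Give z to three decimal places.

z = 0.576

p̂₁ = 658/2904 ≈ 0.22658, p̂₂ = 1039/4703 ≈ 0.22092.
Pooled p̂ = (658+1039)/(2904+4703) = 1697/7607 = 0.22308.
SE = √(p̂(1−p̂)(1/n₁+1/n₂)) = √(0.22308·0.77692·0.000556983) = √(9.65349e-05) = 0.00983.
z = (0.22658 − 0.22092)/0.00983 = 0.00566/0.00983 = 0.576.
Two-sided p-value ≈ 2·Φ(−0.576) = 0.5645, so at α = 0.1 we fail to reject H₀.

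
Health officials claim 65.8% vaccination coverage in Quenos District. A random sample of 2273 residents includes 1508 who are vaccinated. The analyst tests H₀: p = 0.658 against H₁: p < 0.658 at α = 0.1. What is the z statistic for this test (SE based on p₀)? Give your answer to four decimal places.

p̂ = 1508/2273 = 0.6634404.
SE = √(p₀(1−p₀)/n) = √(0.22504/2273) = 0.0099501.
z = (0.6634404 − 0.658)/0.0099501 = 0.0054404/0.0099501 = 0.5468.
p-value = P(Z < 0.547) ≈ 0.7077, so at α = 0.1 we fail to reject H₀.

z = 0.5468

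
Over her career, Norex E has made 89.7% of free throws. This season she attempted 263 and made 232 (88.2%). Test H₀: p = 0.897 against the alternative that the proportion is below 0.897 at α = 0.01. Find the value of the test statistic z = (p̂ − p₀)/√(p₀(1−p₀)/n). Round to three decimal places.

z = -0.793

p̂ = 232/263 = 0.88213.
Standard error under H₀: √(0.897×0.103/263) = 0.01874.
z = (0.88213 − 0.897)/0.01874 = -0.01487/0.01874 = -0.793.
p-value = P(Z < -0.793) ≈ 0.2138, so at α = 0.01 we fail to reject H₀.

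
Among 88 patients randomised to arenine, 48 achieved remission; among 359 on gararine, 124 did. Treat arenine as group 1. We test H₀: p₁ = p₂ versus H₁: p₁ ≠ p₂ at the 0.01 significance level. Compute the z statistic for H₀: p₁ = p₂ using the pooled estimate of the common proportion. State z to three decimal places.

z = 3.457

p̂₁ = 48/88 = 0.54545, p̂₂ = 124/359 = 0.34540.
Pooled p̂ = (48+124)/(88+359) = 172/447 = 0.38479.
SE = √(0.236726 × 0.0141492) = 0.05787.
z = (0.54545 − 0.34540)/0.05787 = 0.20005/0.05787 = 3.457.
p-value = 2·P(Z > 3.457) ≈ 0.0005. With α = 0.01, reject H₀.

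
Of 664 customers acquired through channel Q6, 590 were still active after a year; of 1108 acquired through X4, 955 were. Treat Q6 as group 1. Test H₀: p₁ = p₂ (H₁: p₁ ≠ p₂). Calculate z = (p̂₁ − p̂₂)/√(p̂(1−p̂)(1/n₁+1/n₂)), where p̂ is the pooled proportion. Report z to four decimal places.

p̂₁ = 590/664 = 0.888554, p̂₂ = 955/1108 = 0.861913.
Pooled p̂ = (590+955)/(664+1108) = 1545/1772 = 0.871896.
SE = √(p̂(1−p̂)(1/n₁+1/n₂)) = √(0.871896·0.128104·0.00240855) = √(0.000269019) = 0.016402.
z = (0.888554 − 0.861913)/0.016402 = 0.026641/0.016402 = 1.6243.
p-value = 2·P(Z > 1.624) ≈ 0.1043.

z = 1.6243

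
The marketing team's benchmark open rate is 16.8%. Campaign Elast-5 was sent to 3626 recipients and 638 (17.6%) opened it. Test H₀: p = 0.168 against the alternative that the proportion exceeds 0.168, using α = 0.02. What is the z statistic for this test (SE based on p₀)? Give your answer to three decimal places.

p̂ = 638/3626 = 0.175951.
SE = √(p₀(1−p₀)/n) = √(0.13978/3626) = 0.006209.
z = (0.175951 − 0.168)/0.006209 = 0.007951/0.006209 = 1.281.
p-value = P(Z > 1.281) ≈ 0.1002, so at α = 0.02 we fail to reject H₀.

z = 1.281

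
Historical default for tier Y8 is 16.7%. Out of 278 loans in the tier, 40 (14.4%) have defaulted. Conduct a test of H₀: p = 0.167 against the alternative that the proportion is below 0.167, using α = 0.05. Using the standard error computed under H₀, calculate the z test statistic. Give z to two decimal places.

z = -1.03

p̂ = 40/278 = 0.1439.
Under H₀, SE = √(0.167·0.833/278) = √(0.000500399) = 0.0224.
z = (0.1439 − 0.167)/0.0224 = -0.0231/0.0224 = -1.03.
p-value = P(Z < -1.033) ≈ 0.1507, so at α = 0.05 we fail to reject H₀.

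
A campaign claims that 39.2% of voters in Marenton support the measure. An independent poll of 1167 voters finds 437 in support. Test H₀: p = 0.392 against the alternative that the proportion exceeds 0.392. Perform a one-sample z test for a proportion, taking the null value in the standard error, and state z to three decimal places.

z = -1.227

p̂ = 437/1167 ≈ 0.37446.
Standard error under H₀: √(0.392×0.608/1167) = 0.01429.
z = (0.37446 − 0.392)/0.01429 = -0.01754/0.01429 = -1.227.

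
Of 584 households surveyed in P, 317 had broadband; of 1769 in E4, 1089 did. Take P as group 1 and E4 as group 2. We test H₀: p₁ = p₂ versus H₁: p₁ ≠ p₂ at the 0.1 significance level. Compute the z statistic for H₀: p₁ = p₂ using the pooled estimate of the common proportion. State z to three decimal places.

z = -3.110

p̂₁ = 317/584 ≈ 0.542808, p̂₂ = 1089/1769 ≈ 0.615602.
Pooled p̂ = (317+1089)/(584+1769) = 1406/2353 = 0.597535.
SE = √(0.240487 × 0.00227762) = 0.023404.
z = (0.542808 − 0.615602)/0.023404 = -0.072794/0.023404 = -3.110.
Two-sided p-value ≈ 2·Φ(−3.110) = 0.0019. With α = 0.1, reject H₀.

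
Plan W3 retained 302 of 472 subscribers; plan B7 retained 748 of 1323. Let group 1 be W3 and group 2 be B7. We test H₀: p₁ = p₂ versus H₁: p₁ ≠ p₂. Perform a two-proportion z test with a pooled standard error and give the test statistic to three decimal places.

z = 2.818

p̂₁ = 302/472 = 0.63983, p̂₂ = 748/1323 = 0.56538.
Pooled p̂ = (302+748)/(472+1323) = 1050/1795 = 0.58496.
SE = √(0.242782 × 0.0028745) = 0.02642.
z = (0.63983 − 0.56538)/0.02642 = 0.07445/0.02642 = 2.818.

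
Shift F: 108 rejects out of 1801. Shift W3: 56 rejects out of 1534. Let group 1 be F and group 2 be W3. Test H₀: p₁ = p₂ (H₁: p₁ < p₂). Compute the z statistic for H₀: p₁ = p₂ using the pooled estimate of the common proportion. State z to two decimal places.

z = 3.12

p̂₁ = 108/1801 ≈ 0.05997, p̂₂ = 56/1534 ≈ 0.03651.
Pooled p̂ = (108+56)/(1801+1534) = 164/3335 = 0.04918.
SE = √(p̂(1−p̂)(1/n₁+1/n₂)) = √(0.04918·0.95082·0.00120714) = √(5.64424e-05) = 0.00751.
z = (0.05997 − 0.03651)/0.00751 = 0.02346/0.00751 = 3.12.
p-value = P(Z < 3.123) ≈ 0.9991.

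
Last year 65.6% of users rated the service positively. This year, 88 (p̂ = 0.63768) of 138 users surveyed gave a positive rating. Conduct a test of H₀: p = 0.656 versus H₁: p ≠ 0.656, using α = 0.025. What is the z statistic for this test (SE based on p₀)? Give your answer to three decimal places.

z = -0.453

p̂ = 88/138 ≈ 0.63768.
SE = √(p₀(1−p₀)/n) = √(0.22566/138) = 0.04044.
z = (0.63768 − 0.656)/0.04044 = -0.01832/0.04044 = -0.453.
Two-sided p-value ≈ 2·Φ(−0.453) = 0.6505, so at α = 0.025 we fail to reject H₀.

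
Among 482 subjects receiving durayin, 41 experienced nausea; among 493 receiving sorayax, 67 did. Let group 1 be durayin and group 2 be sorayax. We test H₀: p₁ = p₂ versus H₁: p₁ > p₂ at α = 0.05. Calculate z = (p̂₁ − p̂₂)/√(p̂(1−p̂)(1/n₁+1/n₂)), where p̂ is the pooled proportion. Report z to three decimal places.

p̂₁ = 41/482 = 0.08506, p̂₂ = 67/493 = 0.13590.
Pooled p̂ = (41+67)/(482+493) = 108/975 = 0.11077.
SE = √(0.0984994 × 0.00410309) = 0.02010.
z = (0.08506 − 0.13590)/0.02010 = -0.05084/0.02010 = -2.529.
p-value = P(Z > -2.529) ≈ 0.9943, so at α = 0.05 we fail to reject H₀.

z = -2.529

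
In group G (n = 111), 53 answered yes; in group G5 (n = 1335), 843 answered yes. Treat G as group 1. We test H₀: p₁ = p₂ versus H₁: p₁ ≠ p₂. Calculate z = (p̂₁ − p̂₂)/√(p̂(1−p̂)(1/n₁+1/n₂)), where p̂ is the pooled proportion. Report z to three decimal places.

z = -3.211

p̂₁ = 53/111 = 0.47748, p̂₂ = 843/1335 = 0.63146.
Pooled p̂ = (53+843)/(111+1335) = 896/1446 = 0.61964.
SE = √(0.235686 × 0.00975807) = 0.04796.
z = (0.47748 − 0.63146)/0.04796 = -0.15398/0.04796 = -3.211.
p-value = 2·P(Z > 3.211) ≈ 0.0013.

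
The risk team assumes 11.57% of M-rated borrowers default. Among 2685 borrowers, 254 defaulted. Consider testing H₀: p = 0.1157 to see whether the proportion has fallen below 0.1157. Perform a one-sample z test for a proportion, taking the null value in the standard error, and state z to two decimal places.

z = -3.42

p̂ = 254/2685 ≈ 0.09460.
Standard error under H₀: √(0.1157×0.8843/2685) = 0.00617.
z = (0.09460 − 0.1157)/0.00617 = -0.02110/0.00617 = -3.42.
p-value = P(Z < -3.418) ≈ 0.0003.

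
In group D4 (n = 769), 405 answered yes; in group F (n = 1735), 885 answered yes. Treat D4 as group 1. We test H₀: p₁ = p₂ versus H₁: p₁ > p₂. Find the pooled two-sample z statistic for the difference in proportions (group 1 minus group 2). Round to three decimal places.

p̂₁ = 405/769 ≈ 0.52666, p̂₂ = 885/1735 ≈ 0.51009.
Pooled p̂ = (405+885)/(769+1735) = 1290/2504 = 0.51518.
SE = √(0.24977 × 0.00187676) = 0.02165.
z = (0.52666 − 0.51009)/0.02165 = 0.01657/0.02165 = 0.765.
p-value = P(Z > 0.765) ≈ 0.2220.

z = 0.765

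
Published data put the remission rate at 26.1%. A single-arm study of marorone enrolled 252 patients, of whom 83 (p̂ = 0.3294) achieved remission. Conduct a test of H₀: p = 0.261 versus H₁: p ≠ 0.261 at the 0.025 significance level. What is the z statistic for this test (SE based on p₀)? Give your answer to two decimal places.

z = 2.47

p̂ = 83/252 = 0.3294.
Standard error under H₀: √(0.261×0.739/252) = 0.0277.
z = (0.3294 − 0.261)/0.0277 = 0.0684/0.0277 = 2.47.
p-value = 2·P(Z > 2.471) ≈ 0.0135. With α = 0.025, reject H₀.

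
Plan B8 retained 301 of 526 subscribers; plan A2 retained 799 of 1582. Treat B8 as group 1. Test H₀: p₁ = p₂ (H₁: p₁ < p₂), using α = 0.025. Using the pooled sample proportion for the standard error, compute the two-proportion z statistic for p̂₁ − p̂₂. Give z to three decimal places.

p̂₁ = 301/526 = 0.57224, p̂₂ = 799/1582 = 0.50506.
Pooled p̂ = (301+799)/(526+1582) = 1100/2108 = 0.52182.
SE = √(0.249524 × 0.00253325) = 0.02514.
z = (0.57224 − 0.50506)/0.02514 = 0.06718/0.02514 = 2.672.
p-value = P(Z < 2.672) ≈ 0.9962, so at α = 0.025 we fail to reject H₀.

z = 2.672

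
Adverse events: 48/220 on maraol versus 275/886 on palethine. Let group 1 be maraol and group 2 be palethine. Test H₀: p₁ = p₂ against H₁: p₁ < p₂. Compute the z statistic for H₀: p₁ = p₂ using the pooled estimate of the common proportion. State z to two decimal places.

p̂₁ = 48/220 = 0.2182, p̂₂ = 275/886 = 0.3104.
Pooled p̂ = (48+275)/(220+886) = 323/1106 = 0.2920.
SE = √(p̂(1−p̂)(1/n₁+1/n₂)) = √(0.2920·0.7080·0.00567412) = √(0.00117315) = 0.0343.
z = (0.2182 − 0.3104)/0.0343 = -0.0922/0.0343 = -2.69.
p-value = P(Z < -2.692) ≈ 0.0036.

z = -2.69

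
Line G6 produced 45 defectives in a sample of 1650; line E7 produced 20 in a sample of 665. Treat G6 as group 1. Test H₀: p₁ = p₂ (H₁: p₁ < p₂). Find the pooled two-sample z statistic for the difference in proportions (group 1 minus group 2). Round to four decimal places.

z = -0.3693

p̂₁ = 45/1650 = 0.027273, p̂₂ = 20/665 = 0.030075.
Pooled p̂ = (45+20)/(1650+665) = 65/2315 = 0.028078.
SE = √(0.0272894 × 0.00210982) = 0.007588.
z = (0.027273 − 0.030075)/0.007588 = -0.002802/0.007588 = -0.3693.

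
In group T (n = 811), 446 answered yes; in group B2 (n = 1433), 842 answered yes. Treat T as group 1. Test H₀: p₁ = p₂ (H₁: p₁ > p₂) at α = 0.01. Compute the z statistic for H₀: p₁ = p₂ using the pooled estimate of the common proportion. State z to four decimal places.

z = -1.7322

p̂₁ = 446/811 ≈ 0.5499383, p̂₂ = 842/1433 ≈ 0.5875785.
Pooled p̂ = (446+842)/(811+1433) = 1288/2244 = 0.5739750.
SE = √(p̂(1−p̂)(1/n₁+1/n₂)) = √(0.5739750·0.4260250·0.00193088) = √(0.000472154) = 0.0217291.
z = (0.5499383 − 0.5875785)/0.0217291 = -0.0376402/0.0217291 = -1.7322.
p-value = P(Z > -1.732) ≈ 0.9584, so at α = 0.01 we fail to reject H₀.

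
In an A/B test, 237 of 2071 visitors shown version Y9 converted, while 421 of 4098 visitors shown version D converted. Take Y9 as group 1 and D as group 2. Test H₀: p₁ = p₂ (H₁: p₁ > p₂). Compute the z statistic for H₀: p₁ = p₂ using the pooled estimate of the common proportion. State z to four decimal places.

p̂₁ = 237/2071 = 0.114437, p̂₂ = 421/4098 = 0.102733.
Pooled p̂ = (237+421)/(2071+4098) = 658/6169 = 0.106662.
SE = √(p̂(1−p̂)(1/n₁+1/n₂)) = √(0.106662·0.893338·0.00072688) = √(6.92611e-05) = 0.008322.
z = (0.114437 − 0.102733)/0.008322 = 0.011704/0.008322 = 1.4064.

z = 1.4064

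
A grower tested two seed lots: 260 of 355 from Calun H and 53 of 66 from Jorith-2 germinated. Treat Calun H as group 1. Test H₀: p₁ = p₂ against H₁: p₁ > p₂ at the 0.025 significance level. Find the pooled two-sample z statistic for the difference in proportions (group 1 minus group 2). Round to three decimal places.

z = -1.207

p̂₁ = 260/355 ≈ 0.73239, p̂₂ = 53/66 ≈ 0.80303.
Pooled p̂ = (260+53)/(355+66) = 313/421 = 0.74347.
SE = √(0.190723 × 0.0179684) = 0.05854.
z = (0.73239 − 0.80303)/0.05854 = -0.07064/0.05854 = -1.207.
p-value = P(Z > -1.207) ≈ 0.8862; since p > α = 0.025, fail to reject H₀.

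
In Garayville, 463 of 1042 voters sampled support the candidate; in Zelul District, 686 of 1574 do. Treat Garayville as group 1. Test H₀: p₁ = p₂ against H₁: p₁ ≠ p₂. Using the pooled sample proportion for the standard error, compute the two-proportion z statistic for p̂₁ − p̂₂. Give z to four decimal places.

p̂₁ = 463/1042 = 0.444338, p̂₂ = 686/1574 = 0.435832.
Pooled p̂ = (463+686)/(1042+1574) = 1149/2616 = 0.439220.
SE = √(p̂(1−p̂)(1/n₁+1/n₂)) = √(0.439220·0.560780·0.00159502) = √(0.000392862) = 0.019821.
z = (0.444338 − 0.435832)/0.019821 = 0.008506/0.019821 = 0.4291.

z = 0.4291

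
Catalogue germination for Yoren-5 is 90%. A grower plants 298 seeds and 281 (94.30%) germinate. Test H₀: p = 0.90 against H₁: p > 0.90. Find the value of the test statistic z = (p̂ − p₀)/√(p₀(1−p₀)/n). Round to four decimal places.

p̂ = 281/298 = 0.9429530.
Standard error under H₀: √(0.9×0.1/298) = 0.0173785.
z = (0.9429530 − 0.9)/0.0173785 = 0.0429530/0.0173785 = 2.4716.
p-value = P(Z > 2.472) ≈ 0.0067.

z = 2.4716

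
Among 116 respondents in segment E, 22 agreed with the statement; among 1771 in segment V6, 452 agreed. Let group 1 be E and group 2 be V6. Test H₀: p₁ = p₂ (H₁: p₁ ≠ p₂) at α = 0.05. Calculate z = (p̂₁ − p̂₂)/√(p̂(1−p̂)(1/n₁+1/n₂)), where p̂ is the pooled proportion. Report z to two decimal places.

z = -1.58

p̂₁ = 22/116 = 0.18966, p̂₂ = 452/1771 = 0.25522.
Pooled p̂ = (22+452)/(116+1771) = 474/1887 = 0.25119.
SE = √(0.188095 × 0.00918534) = 0.04157.
z = (0.18966 − 0.25522)/0.04157 = -0.06556/0.04157 = -1.58.
Two-sided p-value ≈ 2·Φ(−1.577) = 0.1147. With α = 0.05, fail to reject H₀.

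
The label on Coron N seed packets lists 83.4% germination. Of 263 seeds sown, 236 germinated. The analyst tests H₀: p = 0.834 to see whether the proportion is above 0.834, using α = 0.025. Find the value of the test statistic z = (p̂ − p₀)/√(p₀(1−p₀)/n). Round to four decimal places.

z = 2.7606

p̂ = 236/263 ≈ 0.8973384.
Standard error under H₀: √(0.834×0.166/263) = 0.0229435.
z = (0.8973384 − 0.834)/0.0229435 = 0.0633384/0.0229435 = 2.7606.
p-value = P(Z > 2.761) ≈ 0.0029, so at α = 0.025 we reject H₀.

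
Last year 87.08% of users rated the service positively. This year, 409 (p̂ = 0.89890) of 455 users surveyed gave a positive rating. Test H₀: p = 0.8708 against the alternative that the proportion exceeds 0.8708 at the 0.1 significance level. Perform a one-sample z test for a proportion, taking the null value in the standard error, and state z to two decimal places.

z = 1.79

p̂ = 409/455 = 0.8989.
Under H₀, SE = √(0.8708·0.1292/455) = √(0.000247269) = 0.0157.
z = (0.8989 − 0.8708)/0.0157 = 0.0281/0.0157 = 1.79.
p-value = P(Z > 1.787) ≈ 0.0370. With α = 0.1, reject H₀.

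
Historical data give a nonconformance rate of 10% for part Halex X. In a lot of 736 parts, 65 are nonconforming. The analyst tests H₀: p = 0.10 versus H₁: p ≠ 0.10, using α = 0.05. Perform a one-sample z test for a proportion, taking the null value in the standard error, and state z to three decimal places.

p̂ = 65/736 ≈ 0.088315.
SE = √(p₀(1−p₀)/n) = √(0.09/736) = 0.011058.
z = (0.088315 − 0.1)/0.011058 = -0.011685/0.011058 = -1.057.
Two-sided p-value ≈ 2·Φ(−1.057) = 0.2907. With α = 0.05, fail to reject H₀.

z = -1.057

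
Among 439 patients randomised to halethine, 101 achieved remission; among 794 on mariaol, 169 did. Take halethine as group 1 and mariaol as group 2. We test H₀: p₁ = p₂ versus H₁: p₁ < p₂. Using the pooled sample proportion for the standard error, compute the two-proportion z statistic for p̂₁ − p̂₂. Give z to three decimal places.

z = 0.700

p̂₁ = 101/439 ≈ 0.23007, p̂₂ = 169/794 ≈ 0.21285.
Pooled p̂ = (101+169)/(439+794) = 270/1233 = 0.21898.
SE = √(0.171027 × 0.00353735) = 0.02460.
z = (0.23007 − 0.21285)/0.02460 = 0.01722/0.02460 = 0.700.
p-value = P(Z < 0.700) ≈ 0.7581.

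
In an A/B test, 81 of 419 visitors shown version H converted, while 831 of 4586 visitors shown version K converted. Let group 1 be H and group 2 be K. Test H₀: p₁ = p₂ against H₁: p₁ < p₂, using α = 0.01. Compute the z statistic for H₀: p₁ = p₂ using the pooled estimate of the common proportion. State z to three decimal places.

p̂₁ = 81/419 = 0.19332, p̂₂ = 831/4586 = 0.18120.
Pooled p̂ = (81+831)/(419+4586) = 912/5005 = 0.18222.
SE = √(p̂(1−p̂)(1/n₁+1/n₂)) = √(0.18222·0.81778·0.00260469) = √(0.000388136) = 0.01970.
z = (0.19332 − 0.18120)/0.01970 = 0.01212/0.01970 = 0.615.
p-value = P(Z < 0.615) ≈ 0.7307. With α = 0.01, fail to reject H₀.

z = 0.615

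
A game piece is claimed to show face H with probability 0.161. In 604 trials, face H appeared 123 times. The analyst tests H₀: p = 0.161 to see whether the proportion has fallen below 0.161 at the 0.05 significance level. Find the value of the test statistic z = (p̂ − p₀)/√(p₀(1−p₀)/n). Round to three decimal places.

p̂ = 123/604 = 0.203642.
Under H₀, SE = √(0.161·0.839/604) = √(0.000223641) = 0.014955.
z = (0.203642 − 0.161)/0.014955 = 0.042642/0.014955 = 2.851.
p-value = P(Z < 2.851) ≈ 0.9978, so at α = 0.05 we fail to reject H₀.

z = 2.851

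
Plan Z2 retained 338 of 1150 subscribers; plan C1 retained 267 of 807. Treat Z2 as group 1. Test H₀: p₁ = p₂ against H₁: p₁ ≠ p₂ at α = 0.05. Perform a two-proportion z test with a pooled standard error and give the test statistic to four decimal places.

z = -1.7407

p̂₁ = 338/1150 = 0.293913, p̂₂ = 267/807 = 0.330855.
Pooled p̂ = (338+267)/(1150+807) = 605/1957 = 0.309147.
SE = √(p̂(1−p̂)(1/n₁+1/n₂)) = √(0.309147·0.690853·0.00210872) = √(0.00045037) = 0.021222.
z = (0.293913 − 0.330855)/0.021222 = -0.036942/0.021222 = -1.7407.
p-value = 2·P(Z > 1.741) ≈ 0.0817. With α = 0.05, fail to reject H₀.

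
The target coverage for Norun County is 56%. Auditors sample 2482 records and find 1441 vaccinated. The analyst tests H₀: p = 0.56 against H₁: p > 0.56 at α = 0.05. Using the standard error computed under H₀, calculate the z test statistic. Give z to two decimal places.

z = 2.07

p̂ = 1441/2482 = 0.58058.
Standard error under H₀: √(0.56×0.44/2482) = 0.00996.
z = (0.58058 − 0.56)/0.00996 = 0.02058/0.00996 = 2.07.
p-value = P(Z > 2.066) ≈ 0.0194, so at α = 0.05 we reject H₀.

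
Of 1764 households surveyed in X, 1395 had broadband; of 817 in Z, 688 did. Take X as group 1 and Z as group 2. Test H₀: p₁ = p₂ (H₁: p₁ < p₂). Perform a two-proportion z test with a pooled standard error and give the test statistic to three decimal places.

p̂₁ = 1395/1764 = 0.79082, p̂₂ = 688/817 = 0.84211.
Pooled p̂ = (1395+688)/(1764+817) = 2083/2581 = 0.80705.
SE = √(p̂(1−p̂)(1/n₁+1/n₂)) = √(0.80705·0.19295·0.00179088) = √(0.000278875) = 0.01670.
z = (0.79082 − 0.84211)/0.01670 = -0.05129/0.01670 = -3.071.
p-value = P(Z < -3.071) ≈ 0.0011.

z = -3.071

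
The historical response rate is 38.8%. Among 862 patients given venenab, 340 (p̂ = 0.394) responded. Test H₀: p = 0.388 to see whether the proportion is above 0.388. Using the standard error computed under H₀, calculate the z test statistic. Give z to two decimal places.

z = 0.39

p̂ = 340/862 = 0.3944.
Under H₀, SE = √(0.388·0.612/862) = √(0.000275471) = 0.0166.
z = (0.3944 − 0.388)/0.0166 = 0.0064/0.0166 = 0.39.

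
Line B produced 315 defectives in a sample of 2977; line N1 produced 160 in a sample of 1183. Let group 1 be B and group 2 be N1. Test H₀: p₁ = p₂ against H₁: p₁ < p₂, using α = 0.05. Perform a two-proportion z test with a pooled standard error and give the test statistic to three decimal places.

z = -2.693

p̂₁ = 315/2977 = 0.105811, p̂₂ = 160/1183 = 0.135249.
Pooled p̂ = (315+160)/(2977+1183) = 475/4160 = 0.114183.
SE = √(0.101145 × 0.00118122) = 0.010930.
z = (0.105811 − 0.135249)/0.010930 = -0.029438/0.010930 = -2.693.
p-value = P(Z < -2.693) ≈ 0.0035. With α = 0.05, reject H₀.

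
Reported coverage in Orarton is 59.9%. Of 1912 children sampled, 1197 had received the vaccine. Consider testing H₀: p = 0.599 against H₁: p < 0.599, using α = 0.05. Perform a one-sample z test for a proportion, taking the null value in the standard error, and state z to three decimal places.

p̂ = 1197/1912 ≈ 0.62605.
Under H₀, SE = √(0.599·0.401/1912) = √(0.000125627) = 0.01121.
z = (0.62605 − 0.599)/0.01121 = 0.02705/0.01121 = 2.413.
p-value = P(Z < 2.413) ≈ 0.9921; since p > α = 0.05, fail to reject H₀.

z = 2.413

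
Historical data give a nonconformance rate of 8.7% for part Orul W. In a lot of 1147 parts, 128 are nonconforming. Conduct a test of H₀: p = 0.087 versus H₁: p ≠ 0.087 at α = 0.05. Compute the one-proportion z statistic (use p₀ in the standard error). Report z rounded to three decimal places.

z = 2.956

p̂ = 128/1147 ≈ 0.1115955.
Standard error under H₀: √(0.087×0.913/1147) = 0.0083217.
z = (0.1115955 − 0.087)/0.0083217 = 0.0245955/0.0083217 = 2.956.
p-value = 2·P(Z > 2.956) ≈ 0.0031; since p < α = 0.05, reject H₀.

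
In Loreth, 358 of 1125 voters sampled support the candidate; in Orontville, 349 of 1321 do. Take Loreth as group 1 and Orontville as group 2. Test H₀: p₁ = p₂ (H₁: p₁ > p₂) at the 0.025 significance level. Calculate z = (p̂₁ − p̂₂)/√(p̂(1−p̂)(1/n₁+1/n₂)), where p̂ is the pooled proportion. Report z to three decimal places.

z = 2.938

p̂₁ = 358/1125 ≈ 0.31822, p̂₂ = 349/1321 ≈ 0.26419.
Pooled p̂ = (358+349)/(1125+1321) = 707/2446 = 0.28904.
SE = √(0.205497 × 0.00164589) = 0.01839.
z = (0.31822 − 0.26419)/0.01839 = 0.05403/0.01839 = 2.938.
p-value = P(Z > 2.938) ≈ 0.0017, so at α = 0.025 we reject H₀.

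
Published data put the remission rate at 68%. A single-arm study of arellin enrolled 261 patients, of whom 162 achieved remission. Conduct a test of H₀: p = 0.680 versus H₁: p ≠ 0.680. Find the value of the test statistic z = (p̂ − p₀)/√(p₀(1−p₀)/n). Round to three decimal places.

z = -2.054

p̂ = 162/261 = 0.62069.
Standard error under H₀: √(0.68×0.32/261) = 0.02887.
z = (0.62069 − 0.68)/0.02887 = -0.05931/0.02887 = -2.054.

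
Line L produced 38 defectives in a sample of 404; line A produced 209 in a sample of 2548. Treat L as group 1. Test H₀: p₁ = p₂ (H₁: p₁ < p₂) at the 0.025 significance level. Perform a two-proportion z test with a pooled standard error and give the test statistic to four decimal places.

z = 0.8116

p̂₁ = 38/404 ≈ 0.094059, p̂₂ = 209/2548 ≈ 0.082025.
Pooled p̂ = (38+209)/(404+2548) = 247/2952 = 0.083672.
SE = √(p̂(1−p̂)(1/n₁+1/n₂)) = √(0.083672·0.916328·0.00286771) = √(0.000219871) = 0.014828.
z = (0.094059 − 0.082025)/0.014828 = 0.012034/0.014828 = 0.8116.
p-value = P(Z < 0.812) ≈ 0.7915; since p > α = 0.025, fail to reject H₀.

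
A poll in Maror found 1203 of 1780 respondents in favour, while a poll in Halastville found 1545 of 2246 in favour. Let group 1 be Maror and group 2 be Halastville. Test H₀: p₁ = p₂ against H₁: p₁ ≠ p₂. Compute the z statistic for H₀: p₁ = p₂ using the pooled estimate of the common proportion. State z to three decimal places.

z = -0.816

p̂₁ = 1203/1780 ≈ 0.67584, p̂₂ = 1545/2246 ≈ 0.68789.
Pooled p̂ = (1203+1545)/(1780+2246) = 2748/4026 = 0.68256.
SE = √(0.216671 × 0.00100703) = 0.01477.
z = (0.67584 − 0.68789)/0.01477 = -0.01205/0.01477 = -0.816.
p-value = 2·P(Z > 0.816) ≈ 0.4148.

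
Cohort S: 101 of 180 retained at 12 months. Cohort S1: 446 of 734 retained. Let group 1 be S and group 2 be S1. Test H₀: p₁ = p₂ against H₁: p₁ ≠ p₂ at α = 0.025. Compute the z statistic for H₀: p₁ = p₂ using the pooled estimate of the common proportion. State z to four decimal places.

z = -1.1409

p̂₁ = 101/180 = 0.561111, p̂₂ = 446/734 = 0.607629.
Pooled p̂ = (101+446)/(180+734) = 547/914 = 0.598468.
SE = √(p̂(1−p̂)(1/n₁+1/n₂)) = √(0.598468·0.401532·0.00691795) = √(0.00166241) = 0.040773.
z = (0.561111 − 0.607629)/0.040773 = -0.046518/0.040773 = -1.1409.
p-value = 2·P(Z > 1.141) ≈ 0.2539. With α = 0.025, fail to reject H₀.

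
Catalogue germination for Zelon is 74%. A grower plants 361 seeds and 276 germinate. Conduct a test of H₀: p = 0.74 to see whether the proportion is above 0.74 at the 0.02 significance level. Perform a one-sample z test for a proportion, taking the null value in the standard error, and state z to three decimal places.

z = 1.063

p̂ = 276/361 ≈ 0.76454.
Under H₀, SE = √(0.74·0.26/361) = √(0.000532964) = 0.02309.
z = (0.76454 − 0.74)/0.02309 = 0.02454/0.02309 = 1.063.
p-value = P(Z > 1.063) ≈ 0.1439; since p > α = 0.02, fail to reject H₀.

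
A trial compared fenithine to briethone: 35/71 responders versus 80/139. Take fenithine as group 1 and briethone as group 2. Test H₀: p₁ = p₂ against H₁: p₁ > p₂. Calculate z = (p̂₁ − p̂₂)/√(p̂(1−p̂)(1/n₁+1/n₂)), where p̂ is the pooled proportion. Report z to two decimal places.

z = -1.14

p̂₁ = 35/71 = 0.4930, p̂₂ = 80/139 = 0.5755.
Pooled p̂ = (35+80)/(71+139) = 115/210 = 0.5476.
SE = √(p̂(1−p̂)(1/n₁+1/n₂)) = √(0.5476·0.4524·0.0212788) = √(0.00527144) = 0.0726.
z = (0.4930 − 0.5755)/0.0726 = -0.0825/0.0726 = -1.14.
p-value = P(Z > -1.137) ≈ 0.8723.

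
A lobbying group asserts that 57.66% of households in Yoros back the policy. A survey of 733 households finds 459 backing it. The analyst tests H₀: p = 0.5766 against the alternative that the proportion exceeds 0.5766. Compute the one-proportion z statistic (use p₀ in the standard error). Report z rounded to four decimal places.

z = 2.7175

p̂ = 459/733 = 0.626194.
Under H₀, SE = √(0.5766·0.4234/733) = √(0.000333059) = 0.018250.
z = (0.626194 − 0.5766)/0.018250 = 0.049594/0.018250 = 2.7175.
p-value = P(Z > 2.717) ≈ 0.0033.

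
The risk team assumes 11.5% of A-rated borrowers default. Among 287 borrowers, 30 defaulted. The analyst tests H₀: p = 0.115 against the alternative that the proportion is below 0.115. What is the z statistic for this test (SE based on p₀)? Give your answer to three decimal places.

p̂ = 30/287 = 0.10453.
Under H₀, SE = √(0.115·0.885/287) = √(0.000354617) = 0.01883.
z = (0.10453 − 0.115)/0.01883 = -0.01047/0.01883 = -0.556.
p-value = P(Z < -0.556) ≈ 0.2891.

z = -0.556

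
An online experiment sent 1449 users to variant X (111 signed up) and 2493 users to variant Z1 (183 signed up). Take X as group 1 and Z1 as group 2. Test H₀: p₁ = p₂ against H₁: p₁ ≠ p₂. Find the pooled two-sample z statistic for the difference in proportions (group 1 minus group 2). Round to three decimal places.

p̂₁ = 111/1449 = 0.076605, p̂₂ = 183/2493 = 0.073406.
Pooled p̂ = (111+183)/(1449+2493) = 294/3942 = 0.074581.
SE = √(p̂(1−p̂)(1/n₁+1/n₂)) = √(0.074581·0.925419·0.00109125) = √(7.53173e-05) = 0.008679.
z = (0.076605 − 0.073406)/0.008679 = 0.003199/0.008679 = 0.369.
p-value = 2·P(Z > 0.369) ≈ 0.7124.

z = 0.369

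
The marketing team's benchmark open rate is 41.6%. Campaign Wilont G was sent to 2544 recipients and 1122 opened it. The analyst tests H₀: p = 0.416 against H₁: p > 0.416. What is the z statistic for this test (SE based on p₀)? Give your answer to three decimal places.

z = 2.562

p̂ = 1122/2544 = 0.441038.
Under H₀, SE = √(0.416·0.584/2544) = √(9.54969e-05) = 0.009772.
z = (0.441038 − 0.416)/0.009772 = 0.025038/0.009772 = 2.562.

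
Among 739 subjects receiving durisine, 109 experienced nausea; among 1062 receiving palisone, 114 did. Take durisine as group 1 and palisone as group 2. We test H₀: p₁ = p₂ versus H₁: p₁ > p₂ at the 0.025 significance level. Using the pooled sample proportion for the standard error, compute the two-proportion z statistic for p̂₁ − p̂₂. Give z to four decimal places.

p̂₁ = 109/739 ≈ 0.1474966, p̂₂ = 114/1062 ≈ 0.1073446.
Pooled p̂ = (109+114)/(739+1062) = 223/1801 = 0.1238201.
SE = √(0.108489 × 0.0022948) = 0.0157785.
z = (0.1474966 − 0.1073446)/0.0157785 = 0.0401520/0.0157785 = 2.5447.
p-value = P(Z > 2.545) ≈ 0.0055. With α = 0.025, reject H₀.

z = 2.5447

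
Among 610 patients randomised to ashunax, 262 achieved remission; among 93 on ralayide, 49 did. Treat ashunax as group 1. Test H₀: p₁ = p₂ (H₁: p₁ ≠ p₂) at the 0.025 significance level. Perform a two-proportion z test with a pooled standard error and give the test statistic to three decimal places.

z = -1.761

p̂₁ = 262/610 = 0.42951, p̂₂ = 49/93 = 0.52688.
Pooled p̂ = (262+49)/(610+93) = 311/703 = 0.44239.
SE = √(p̂(1−p̂)(1/n₁+1/n₂)) = √(0.44239·0.55761·0.012392) = √(0.00305688) = 0.05529.
z = (0.42951 − 0.52688)/0.05529 = -0.09737/0.05529 = -1.761.
p-value = 2·P(Z > 1.761) ≈ 0.0782. With α = 0.025, fail to reject H₀.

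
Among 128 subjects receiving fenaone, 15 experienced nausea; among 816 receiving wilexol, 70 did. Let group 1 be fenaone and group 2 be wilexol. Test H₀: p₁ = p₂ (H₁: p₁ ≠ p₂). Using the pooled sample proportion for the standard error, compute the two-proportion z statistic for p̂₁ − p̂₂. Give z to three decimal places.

z = 1.154

p̂₁ = 15/128 = 0.11719, p̂₂ = 70/816 = 0.08578.
Pooled p̂ = (15+70)/(128+816) = 85/944 = 0.09004.
SE = √(0.0819347 × 0.00903799) = 0.02721.
z = (0.11719 − 0.08578)/0.02721 = 0.03141/0.02721 = 1.154.
Two-sided p-value ≈ 2·Φ(−1.154) = 0.2485.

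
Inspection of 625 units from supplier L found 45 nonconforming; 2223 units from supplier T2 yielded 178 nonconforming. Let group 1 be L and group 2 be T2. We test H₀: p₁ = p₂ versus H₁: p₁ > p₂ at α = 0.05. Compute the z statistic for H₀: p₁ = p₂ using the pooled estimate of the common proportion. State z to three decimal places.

p̂₁ = 45/625 ≈ 0.07200, p̂₂ = 178/2223 ≈ 0.08007.
Pooled p̂ = (45+178)/(625+2223) = 223/2848 = 0.07830.
SE = √(p̂(1−p̂)(1/n₁+1/n₂)) = √(0.07830·0.92170·0.00204984) = √(0.000147936) = 0.01216.
z = (0.07200 − 0.08007)/0.01216 = -0.00807/0.01216 = -0.664.
p-value = P(Z > -0.664) ≈ 0.7465; since p > α = 0.05, fail to reject H₀.

z = -0.664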